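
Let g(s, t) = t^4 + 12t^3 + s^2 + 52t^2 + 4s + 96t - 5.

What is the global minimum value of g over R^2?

-73

g(s,t) separates as P(s) + Q(t) − 5, so its minimum is min P + min Q − 5.
P'(s) = 2s + 4 vanishes at s ∈ {-2}; Q'(t) = 4(t + 2)(t + 3)(t + 4) vanishes at t ∈ {-4, -3, -2}.
Local minima of P (where P''>0): P(-2)=-4. Local minima of Q: Q(-4)=-64, Q(-2)=-64.
So the global minimum of g is P(-2) + Q(-4) − 5 = -4 − 64 − 5 = -73, attained at (-2, -4).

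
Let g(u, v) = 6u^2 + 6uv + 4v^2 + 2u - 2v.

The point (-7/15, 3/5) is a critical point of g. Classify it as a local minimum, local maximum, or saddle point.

local minimum

The Hessian of g is constant: H = [[12, 6], [6, 8]].
det(H) = 12·8 − 6² = 60.
det(H) > 0 and tr(H) = 20 > 0, so H is positive definite and the point is a local minimum.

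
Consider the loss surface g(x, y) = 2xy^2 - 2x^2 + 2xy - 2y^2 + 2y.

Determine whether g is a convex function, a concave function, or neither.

The term 2xy^2 is cubic, so the Hessian is not constant.
∂²g/∂y² = 4x - 4, which takes both signs as x varies (negative for sufficiently negative x). A diagonal entry of the Hessian changing sign means the Hessian is neither positive- nor negative-semidefinite on all of R^2.

neither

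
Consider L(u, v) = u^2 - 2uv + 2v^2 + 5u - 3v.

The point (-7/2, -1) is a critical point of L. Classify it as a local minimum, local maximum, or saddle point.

The Hessian of L is constant: H = [[2, -2], [-2, 4]].
det(H) = 2·4 − (-2)² = 4.
det(H) > 0 and tr(H) = 6 > 0, so H is positive definite and the point is a local minimum.

local minimum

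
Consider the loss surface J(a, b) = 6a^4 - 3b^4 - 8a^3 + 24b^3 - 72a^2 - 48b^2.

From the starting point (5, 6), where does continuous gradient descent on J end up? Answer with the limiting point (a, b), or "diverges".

J is separable, so gradient descent decouples: a follows -∂J/∂a, b follows -∂J/∂b.
∂J/∂a = 24a(a - 3)(a + 2); at a=5 this is 1680, so a decreases.
∂J/∂b = -12b(b - 4)(b - 2); at b=6 this is -576, so b increases.
The b-coordinate has no critical point in that direction and runs off to infinity.

diverges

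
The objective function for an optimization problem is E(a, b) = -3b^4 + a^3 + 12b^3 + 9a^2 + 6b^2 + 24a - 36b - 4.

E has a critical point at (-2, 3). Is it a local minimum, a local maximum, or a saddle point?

The mixed partial ∂²E/∂a∂b is 0, so the Hessian at any point is diag(E_aa, E_bb) = diag(6(a + 3), 12(-3b^2 + 6b + 1)).
At (-2, 3): H = diag(6, -96).
The eigenvalues have opposite signs, so H is indefinite: a saddle point.

saddle point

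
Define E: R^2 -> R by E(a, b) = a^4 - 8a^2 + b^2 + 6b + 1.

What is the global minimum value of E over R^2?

E(a,b) separates as P(a) + Q(b) + 1, so its minimum is min P + min Q + 1.
P'(a) = 4a(a - 2)(a + 2) vanishes at a ∈ {-2, 0, 2}; Q'(b) = 2b + 6 vanishes at b ∈ {-3}.
Local minima of P (where P''>0): P(-2)=-16, P(2)=-16. Local minima of Q: Q(-3)=-9.
So the global minimum of E is P(-2) + Q(-3) + 1 = -16 − 9 + 1 = -24, attained at (-2, -3).

-24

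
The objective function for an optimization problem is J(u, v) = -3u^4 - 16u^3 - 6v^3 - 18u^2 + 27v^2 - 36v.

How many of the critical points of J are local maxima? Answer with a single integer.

J separates as a function of u plus a function of v, so ∇J=0 decouples.
∂J/∂u = -12u(u + 1)(u + 3) = 0 at u ∈ {-3, -1, 0}; ∂J/∂v = -18(v - 2)(v - 1) = 0 at v ∈ {1, 2}.
The Hessian is diagonal: diag(J_uu, J_vv). Second derivatives: J_uu(-3)=-72, J_uu(-1)=24, J_uu(0)=-36; J_vv(1)=18, J_vv(2)=-18.
Local maxima occur where both diagonal entries negative: (-3, 2), (0, 2). Count: 2.

2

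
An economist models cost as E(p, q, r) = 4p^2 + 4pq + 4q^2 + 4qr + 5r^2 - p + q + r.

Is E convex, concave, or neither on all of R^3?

E is quadratic, so its Hessian is the constant matrix H = [[8, 4, 0], [4, 8, 4], [0, 4, 10]].
Leading principal minors: 8, 48, 352.
All positive ⇒ H ≻ 0 ⇒ convex.

convex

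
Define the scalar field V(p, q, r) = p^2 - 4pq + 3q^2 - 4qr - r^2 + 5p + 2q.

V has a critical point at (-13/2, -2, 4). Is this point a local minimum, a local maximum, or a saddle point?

The Hessian is constant: H = [[2, -4, 0], [-4, 6, -4], [0, -4, -2]].
Leading principal minors: Δ₁ = 2, Δ₂ = -4, Δ₃ = -24.
The minors fit neither the all-positive nor the alternating-sign pattern, so H is indefinite: a saddle point.

saddle point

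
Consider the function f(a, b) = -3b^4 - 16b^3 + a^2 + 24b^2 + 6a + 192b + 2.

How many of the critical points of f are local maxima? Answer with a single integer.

0

f separates as a function of a plus a function of b, so ∇f=0 decouples.
∂f/∂a = 2(a + 3) = 0 at a ∈ {-3}; ∂f/∂b = -12(b - 2)(b + 2)(b + 4) = 0 at b ∈ {-4, -2, 2}.
The Hessian is diagonal: diag(f_aa, f_bb). Second derivatives: f_aa(-3)=2; f_bb(-4)=-144, f_bb(-2)=96, f_bb(2)=-288.
Local maxima occur where both diagonal entries negative: none. Count: 0.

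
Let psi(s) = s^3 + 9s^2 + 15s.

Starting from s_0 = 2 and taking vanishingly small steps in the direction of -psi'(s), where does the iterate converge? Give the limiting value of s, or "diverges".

psi'(s) = 3(s + 1)(s + 5), so psi'(2) = 63.
Gradient descent moves in the -psi' direction, i.e. s is decreasing.
The nearest critical point in that direction is s = -1, where psi'' = 12 > 0 (a local minimum). The iterate converges there.

-1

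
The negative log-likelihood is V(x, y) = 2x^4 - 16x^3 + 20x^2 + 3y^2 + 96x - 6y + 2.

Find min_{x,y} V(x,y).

-59

V(x,y) separates as P(x) + Q(y) + 2, so its minimum is min P + min Q + 2.
P'(x) = 8(x - 4)(x - 3)(x + 1) vanishes at x ∈ {-1, 3, 4}; Q'(y) = 6y - 6 vanishes at y ∈ {1}.
Local minima of P (where P''>0): P(-1)=-58, P(4)=192. Local minima of Q: Q(1)=-3.
So the global minimum of V is P(-1) + Q(1) + 2 = -58 − 3 + 2 = -59, attained at (-1, 1).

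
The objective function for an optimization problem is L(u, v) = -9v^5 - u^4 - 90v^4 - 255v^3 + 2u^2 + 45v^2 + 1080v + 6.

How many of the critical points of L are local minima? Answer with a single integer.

2

L separates as a function of u plus a function of v, so ∇L=0 decouples.
∂L/∂u = -4u(u - 1)(u + 1) = 0 at u ∈ {-1, 0, 1}; ∂L/∂v = -45(v - 1)(v + 2)(v + 3)(v + 4) = 0 at v ∈ {-4, -3, -2, 1}.
The Hessian is diagonal: diag(L_uu, L_vv). Second derivatives: L_uu(-1)=-8, L_uu(0)=4, L_uu(1)=-8; L_vv(-4)=450, L_vv(-3)=-180, L_vv(-2)=270, L_vv(1)=-2700.
Local minima occur where both diagonal entries positive: (0, -4), (0, -2). Count: 2.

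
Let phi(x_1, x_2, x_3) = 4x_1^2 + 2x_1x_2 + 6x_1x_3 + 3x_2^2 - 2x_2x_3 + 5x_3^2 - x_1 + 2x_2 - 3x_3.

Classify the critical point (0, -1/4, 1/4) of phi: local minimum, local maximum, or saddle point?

local minimum

The Hessian is constant: H = [[8, 2, 6], [2, 6, -2], [6, -2, 10]].
Leading principal minors: Δ₁ = 8, Δ₂ = 44, Δ₃ = 144.
All leading minors are positive, so H is positive definite: a local minimum.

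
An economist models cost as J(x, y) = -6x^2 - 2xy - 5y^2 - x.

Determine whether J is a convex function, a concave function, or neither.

concave

J is quadratic, so its Hessian is the constant matrix H = [[-12, -2], [-2, -10]].
det(H) = 116, tr(H) = -22.
det(H) > 0 and tr(H) < 0, so H is negative definite everywhere: concave.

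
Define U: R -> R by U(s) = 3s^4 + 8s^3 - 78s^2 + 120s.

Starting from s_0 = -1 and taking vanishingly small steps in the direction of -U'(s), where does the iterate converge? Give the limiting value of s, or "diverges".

-5

U'(s) = 12(s - 2)(s - 1)(s + 5), so U'(-1) = 288.
Gradient descent moves in the -U' direction, i.e. s is decreasing.
The nearest critical point in that direction is s = -5, where U'' = 504 > 0 (a local minimum). The iterate converges there.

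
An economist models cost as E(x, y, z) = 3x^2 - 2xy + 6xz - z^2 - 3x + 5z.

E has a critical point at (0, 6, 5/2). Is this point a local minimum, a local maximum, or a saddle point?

The Hessian is constant: H = [[6, -2, 6], [-2, 0, 0], [6, 0, -2]].
Leading principal minors: Δ₁ = 6, Δ₂ = -4, Δ₃ = 8.
The minors fit neither the all-positive nor the alternating-sign pattern, so H is indefinite: a saddle point.

saddle point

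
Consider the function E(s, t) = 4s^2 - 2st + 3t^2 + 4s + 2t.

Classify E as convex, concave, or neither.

convex

E is quadratic, so its Hessian is the constant matrix H = [[8, -2], [-2, 6]].
det(H) = 44, tr(H) = 14.
det(H) > 0 and tr(H) > 0, so H is positive definite everywhere: convex.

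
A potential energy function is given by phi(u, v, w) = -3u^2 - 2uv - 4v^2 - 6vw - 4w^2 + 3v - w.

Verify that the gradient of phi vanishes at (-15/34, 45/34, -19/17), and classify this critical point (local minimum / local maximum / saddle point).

∇phi = (-6u - 2v, -2u - 8v - 6w + 3, -6v - 8w - 1); substituting (-15/34, 45/34, -19/17) gives ∇phi = (0, 0, 0), so (-15/34, 45/34, -19/17) is indeed a critical point.
The Hessian is constant: H = [[-6, -2, 0], [-2, -8, -6], [0, -6, -8]].
Leading principal minors: Δ₁ = -6, Δ₂ = 44, Δ₃ = -136.
The minors alternate sign starting negative (−, +, −), so H is negative definite: a local maximum.

local maximum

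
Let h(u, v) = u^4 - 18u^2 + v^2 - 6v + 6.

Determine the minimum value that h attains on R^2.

h(u,v) separates as P(u) + Q(v) + 6, so its minimum is min P + min Q + 6.
P'(u) = 4u(u - 3)(u + 3) vanishes at u ∈ {-3, 0, 3}; Q'(v) = 2v - 6 vanishes at v ∈ {3}.
Local minima of P (where P''>0): P(-3)=-81, P(3)=-81. Local minima of Q: Q(3)=-9.
So the global minimum of h is P(-3) + Q(3) + 6 = -81 − 9 + 6 = -84, attained at (-3, 3).

-84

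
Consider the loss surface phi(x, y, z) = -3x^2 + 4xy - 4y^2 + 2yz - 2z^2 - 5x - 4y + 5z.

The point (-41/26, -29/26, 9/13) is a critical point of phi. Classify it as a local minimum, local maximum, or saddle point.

local maximum

The Hessian is constant: H = [[-6, 4, 0], [4, -8, 2], [0, 2, -4]].
Leading principal minors: Δ₁ = -6, Δ₂ = 32, Δ₃ = -104.
The minors alternate sign starting negative (−, +, −), so H is negative definite: a local maximum.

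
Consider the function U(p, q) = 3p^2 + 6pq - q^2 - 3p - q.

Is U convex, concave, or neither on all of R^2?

neither

U is quadratic, so its Hessian is the constant matrix H = [[6, 6], [6, -2]].
det(H) = -48, tr(H) = 4.
det(H) < 0, so H is indefinite: neither convex nor concave.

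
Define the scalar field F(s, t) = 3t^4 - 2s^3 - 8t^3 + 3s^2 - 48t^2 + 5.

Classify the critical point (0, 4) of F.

local minimum

The mixed partial ∂²F/∂s∂t is 0, so the Hessian at any point is diag(F_ss, F_tt) = diag(6(-2s + 1), 12(3t^2 - 4t - 8)).
At (0, 4): H = diag(6, 288).
Both eigenvalues are positive, so H is positive definite: a local minimum.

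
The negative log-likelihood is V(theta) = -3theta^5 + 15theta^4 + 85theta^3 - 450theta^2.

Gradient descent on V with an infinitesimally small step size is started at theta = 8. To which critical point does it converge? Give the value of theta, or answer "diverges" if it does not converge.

diverges

V'(theta) = -15theta(theta - 5)(theta - 3)(theta + 4), so V'(8) = -21600.
Gradient descent moves in the -V' direction, i.e. theta is increasing.
There is no critical point above theta=8, and V' keeps the same sign, so the iterate runs off to +∞.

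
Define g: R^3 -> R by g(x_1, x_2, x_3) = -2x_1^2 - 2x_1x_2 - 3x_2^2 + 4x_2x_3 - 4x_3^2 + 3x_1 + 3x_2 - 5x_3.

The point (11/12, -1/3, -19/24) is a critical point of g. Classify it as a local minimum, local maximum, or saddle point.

local maximum

The Hessian is constant: H = [[-4, -2, 0], [-2, -6, 4], [0, 4, -8]].
Leading principal minors: Δ₁ = -4, Δ₂ = 20, Δ₃ = -96.
The minors alternate sign starting negative (−, +, −), so H is negative definite: a local maximum.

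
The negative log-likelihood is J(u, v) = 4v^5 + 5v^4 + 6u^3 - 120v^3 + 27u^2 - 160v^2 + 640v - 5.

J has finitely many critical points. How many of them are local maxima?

J separates as a function of u plus a function of v, so ∇J=0 decouples.
∂J/∂u = 18u(u + 3) = 0 at u ∈ {-3, 0}; ∂J/∂v = 20(v - 4)(v - 1)(v + 2)(v + 4) = 0 at v ∈ {-4, -2, 1, 4}.
The Hessian is diagonal: diag(J_uu, J_vv). Second derivatives: J_uu(-3)=-54, J_uu(0)=54; J_vv(-4)=-1600, J_vv(-2)=720, J_vv(1)=-900, J_vv(4)=2880.
Local maxima occur where both diagonal entries negative: (-3, -4), (-3, 1). Count: 2.

2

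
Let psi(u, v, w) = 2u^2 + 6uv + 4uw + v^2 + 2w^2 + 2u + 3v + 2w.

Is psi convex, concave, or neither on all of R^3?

psi is quadratic, so its Hessian is the constant matrix H = [[4, 6, 4], [6, 2, 0], [4, 0, 4]].
Leading principal minors: 4, -28, -144.
Neither pattern holds ⇒ H is indefinite ⇒ neither convex nor concave.

neither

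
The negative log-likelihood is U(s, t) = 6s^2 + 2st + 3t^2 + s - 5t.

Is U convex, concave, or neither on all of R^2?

U is quadratic, so its Hessian is the constant matrix H = [[12, 2], [2, 6]].
det(H) = 68, tr(H) = 18.
det(H) > 0 and tr(H) > 0, so H is positive definite everywhere: convex.

convex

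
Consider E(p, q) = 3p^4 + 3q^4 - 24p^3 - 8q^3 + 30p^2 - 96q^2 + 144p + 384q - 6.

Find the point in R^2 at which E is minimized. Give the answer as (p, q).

(-1, -4)

E(p,q) separates as A(p) + B(q) − 6, so its minimum is min A + min B − 6.
A'(p) = 12(p - 4)(p - 3)(p + 1) vanishes at p ∈ {-1, 3, 4}; B'(q) = 12(q - 4)(q - 2)(q + 4) vanishes at q ∈ {-4, 2, 4}.
Local minima of A (where A''>0): A(-1)=-87, A(4)=288. Local minima of B: B(-4)=-1792, B(4)=256.
So the global minimum of E is A(-1) + B(-4) − 6 = -87 − 1792 − 6 = -1885, attained at (-1, -4).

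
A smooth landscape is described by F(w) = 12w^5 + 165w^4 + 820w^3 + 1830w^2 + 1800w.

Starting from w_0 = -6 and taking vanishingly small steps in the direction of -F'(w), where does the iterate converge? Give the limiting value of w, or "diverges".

diverges

F'(w) = 60(w + 1)(w + 2)(w + 3)(w + 5), so F'(-6) = 3600.
Gradient descent moves in the -F' direction, i.e. w is decreasing.
There is no critical point below w=-6, and F' keeps the same sign, so the iterate runs off to −∞.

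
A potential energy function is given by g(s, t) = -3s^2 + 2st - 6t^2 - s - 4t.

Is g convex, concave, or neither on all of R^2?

concave

g is quadratic, so its Hessian is the constant matrix H = [[-6, 2], [2, -12]].
det(H) = 68, tr(H) = -18.
det(H) > 0 and tr(H) < 0, so H is negative definite everywhere: concave.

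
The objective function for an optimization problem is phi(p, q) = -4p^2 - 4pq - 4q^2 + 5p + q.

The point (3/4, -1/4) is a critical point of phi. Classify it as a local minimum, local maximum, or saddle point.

The Hessian of phi is constant: H = [[-8, -4], [-4, -8]].
det(H) = (-8)·(-8) − (-4)² = 48.
det(H) > 0 and tr(H) = -16 < 0, so H is negative definite and the point is a local maximum.

local maximum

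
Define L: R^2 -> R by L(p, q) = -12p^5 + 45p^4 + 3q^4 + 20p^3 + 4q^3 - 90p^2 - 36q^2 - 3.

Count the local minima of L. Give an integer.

L separates as a function of p plus a function of q, so ∇L=0 decouples.
∂L/∂p = -60p(p - 3)(p - 1)(p + 1) = 0 at p ∈ {-1, 0, 1, 3}; ∂L/∂q = 12q(q - 2)(q + 3) = 0 at q ∈ {-3, 0, 2}.
The Hessian is diagonal: diag(L_pp, L_qq). Second derivatives: L_pp(-1)=480, L_pp(0)=-180, L_pp(1)=240, L_pp(3)=-1440; L_qq(-3)=180, L_qq(0)=-72, L_qq(2)=120.
Local minima occur where both diagonal entries positive: (-1, -3), (-1, 2), (1, -3), (1, 2). Count: 4.

4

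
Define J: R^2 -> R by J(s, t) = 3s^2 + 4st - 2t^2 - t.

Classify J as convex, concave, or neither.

neither

J is quadratic, so its Hessian is the constant matrix H = [[6, 4], [4, -4]].
det(H) = -40, tr(H) = 2.
det(H) < 0, so H is indefinite: neither convex nor concave.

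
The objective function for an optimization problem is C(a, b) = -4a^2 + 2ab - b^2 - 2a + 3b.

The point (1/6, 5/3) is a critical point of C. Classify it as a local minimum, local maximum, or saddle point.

local maximum

The Hessian of C is constant: H = [[-8, 2], [2, -2]].
det(H) = (-8)·(-2) − 2² = 12.
det(H) > 0 and tr(H) = -10 < 0, so H is negative definite and the point is a local maximum.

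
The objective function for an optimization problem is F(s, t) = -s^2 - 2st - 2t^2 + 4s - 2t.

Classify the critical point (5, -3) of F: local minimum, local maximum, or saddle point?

local maximum

The Hessian of F is constant: H = [[-2, -2], [-2, -4]].
det(H) = (-2)·(-4) − (-2)² = 4.
det(H) > 0 and tr(H) = -6 < 0, so H is negative definite and the point is a local maximum.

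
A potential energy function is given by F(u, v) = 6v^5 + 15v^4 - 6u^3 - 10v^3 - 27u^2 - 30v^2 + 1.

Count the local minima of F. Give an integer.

2

F separates as a function of u plus a function of v, so ∇F=0 decouples.
∂F/∂u = -18u(u + 3) = 0 at u ∈ {-3, 0}; ∂F/∂v = 30v(v - 1)(v + 1)(v + 2) = 0 at v ∈ {-2, -1, 0, 1}.
The Hessian is diagonal: diag(F_uu, F_vv). Second derivatives: F_uu(-3)=54, F_uu(0)=-54; F_vv(-2)=-180, F_vv(-1)=60, F_vv(0)=-60, F_vv(1)=180.
Local minima occur where both diagonal entries positive: (-3, -1), (-3, 1). Count: 2.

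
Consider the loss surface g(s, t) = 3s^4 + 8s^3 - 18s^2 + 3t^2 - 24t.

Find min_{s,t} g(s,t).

g(s,t) separates as P(s) + Q(t), so its minimum is min P + min Q.
P'(s) = 12s(s - 1)(s + 3) vanishes at s ∈ {-3, 0, 1}; Q'(t) = 6(t - 4) vanishes at t ∈ {4}.
Local minima of P (where P''>0): P(-3)=-135, P(1)=-7. Local minima of Q: Q(4)=-48.
So the global minimum of g is P(-3) + Q(4) = -135 − 48 = -183, attained at (-3, 4).

-183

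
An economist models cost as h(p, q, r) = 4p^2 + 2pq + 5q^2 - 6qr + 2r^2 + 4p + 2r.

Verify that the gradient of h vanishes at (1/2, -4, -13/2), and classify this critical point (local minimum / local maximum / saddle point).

∇h = (8p + 2q + 4, 2p + 10q - 6r, -6q + 4r + 2); substituting (1/2, -4, -13/2) gives ∇h = (0, 0, 0), so (1/2, -4, -13/2) is indeed a critical point.
The Hessian is constant: H = [[8, 2, 0], [2, 10, -6], [0, -6, 4]].
Leading principal minors: Δ₁ = 8, Δ₂ = 76, Δ₃ = 16.
All leading minors are positive, so H is positive definite: a local minimum.

local minimum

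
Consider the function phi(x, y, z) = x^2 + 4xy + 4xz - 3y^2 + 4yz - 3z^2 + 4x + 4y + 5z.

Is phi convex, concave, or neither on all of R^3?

phi is quadratic, so its Hessian is the constant matrix H = [[2, 4, 4], [4, -6, 4], [4, 4, -6]].
Leading principal minors: 2, -28, 360.
Neither pattern holds ⇒ H is indefinite ⇒ neither convex nor concave.

neither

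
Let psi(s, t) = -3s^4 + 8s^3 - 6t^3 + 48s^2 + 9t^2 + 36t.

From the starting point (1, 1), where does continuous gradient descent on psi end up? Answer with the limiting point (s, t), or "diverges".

(0, -1)

psi is separable, so gradient descent decouples: s follows -∂psi/∂s, t follows -∂psi/∂t.
∂psi/∂s = -12s(s - 4)(s + 2); at s=1 this is 108, so s decreases.
∂psi/∂t = -18(t - 2)(t + 1); at t=1 this is 36, so t decreases.
s converges to its nearest critical value 0 (a local min of the s-part); t converges to -1. The iterate converges to (0, -1).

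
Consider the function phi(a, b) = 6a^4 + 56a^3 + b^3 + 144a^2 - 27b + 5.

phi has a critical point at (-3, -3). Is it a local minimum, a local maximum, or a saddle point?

local maximum

The mixed partial ∂²phi/∂a∂b is 0, so the Hessian at any point is diag(phi_aa, phi_bb) = diag(24(3a^2 + 14a + 12), 6b).
At (-3, -3): H = diag(-72, -18).
Both eigenvalues are negative, so H is negative definite: a local maximum.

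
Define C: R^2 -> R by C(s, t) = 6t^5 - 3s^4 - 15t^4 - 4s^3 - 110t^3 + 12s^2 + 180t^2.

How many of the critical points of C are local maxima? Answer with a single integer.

C separates as a function of s plus a function of t, so ∇C=0 decouples.
∂C/∂s = -12s(s - 1)(s + 2) = 0 at s ∈ {-2, 0, 1}; ∂C/∂t = 30t(t - 4)(t - 1)(t + 3) = 0 at t ∈ {-3, 0, 1, 4}.
The Hessian is diagonal: diag(C_ss, C_tt). Second derivatives: C_ss(-2)=-72, C_ss(0)=24, C_ss(1)=-36; C_tt(-3)=-2520, C_tt(0)=360, C_tt(1)=-360, C_tt(4)=2520.
Local maxima occur where both diagonal entries negative: (-2, -3), (-2, 1), (1, -3), (1, 1). Count: 4.

4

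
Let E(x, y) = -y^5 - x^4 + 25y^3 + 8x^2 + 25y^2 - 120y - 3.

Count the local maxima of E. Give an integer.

E separates as a function of x plus a function of y, so ∇E=0 decouples.
∂E/∂x = -4x(x - 2)(x + 2) = 0 at x ∈ {-2, 0, 2}; ∂E/∂y = -5(y - 4)(y - 1)(y + 2)(y + 3) = 0 at y ∈ {-3, -2, 1, 4}.
The Hessian is diagonal: diag(E_xx, E_yy). Second derivatives: E_xx(-2)=-32, E_xx(0)=16, E_xx(2)=-32; E_yy(-3)=140, E_yy(-2)=-90, E_yy(1)=180, E_yy(4)=-630.
Local maxima occur where both diagonal entries negative: (-2, -2), (-2, 4), (2, -2), (2, 4). Count: 4.

4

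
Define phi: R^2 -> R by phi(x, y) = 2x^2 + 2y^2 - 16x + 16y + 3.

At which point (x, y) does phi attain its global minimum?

phi(x,y) separates as P(x) + Q(y) + 3, so its minimum is min P + min Q + 3.
P'(x) = 4x - 16 vanishes at x ∈ {4}; Q'(y) = 4y + 16 vanishes at y ∈ {-4}.
Local minima of P (where P''>0): P(4)=-32. Local minima of Q: Q(-4)=-32.
So the global minimum of phi is P(4) + Q(-4) + 3 = -32 − 32 + 3 = -61, attained at (4, -4).

(4, -4)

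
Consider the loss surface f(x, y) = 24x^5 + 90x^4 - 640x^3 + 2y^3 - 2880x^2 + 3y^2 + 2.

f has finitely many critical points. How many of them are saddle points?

4

f separates as a function of x plus a function of y, so ∇f=0 decouples.
∂f/∂x = 120x(x - 4)(x + 3)(x + 4) = 0 at x ∈ {-4, -3, 0, 4}; ∂f/∂y = 6y(y + 1) = 0 at y ∈ {-1, 0}.
The Hessian is diagonal: diag(f_xx, f_yy). Second derivatives: f_xx(-4)=-3840, f_xx(-3)=2520, f_xx(0)=-5760, f_xx(4)=26880; f_yy(-1)=-6, f_yy(0)=6.
Saddle points occur where the two diagonal entries have opposite signs: (-4, 0), (-3, -1), (0, 0), (4, -1). Count: 4.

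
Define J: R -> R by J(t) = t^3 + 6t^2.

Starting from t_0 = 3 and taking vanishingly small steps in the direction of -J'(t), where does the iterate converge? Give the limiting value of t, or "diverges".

J'(t) = 3t(t + 4), so J'(3) = 63.
Gradient descent moves in the -J' direction, i.e. t is decreasing.
The nearest critical point in that direction is t = 0, where J'' = 12 > 0 (a local minimum). The iterate converges there.

0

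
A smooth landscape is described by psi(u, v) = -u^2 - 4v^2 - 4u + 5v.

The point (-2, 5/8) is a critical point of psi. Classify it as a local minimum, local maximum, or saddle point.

local maximum

The Hessian of psi is constant: H = [[-2, 0], [0, -8]].
det(H) = (-2)·(-8) − 0² = 16.
det(H) > 0 and tr(H) = -10 < 0, so H is negative definite and the point is a local maximum.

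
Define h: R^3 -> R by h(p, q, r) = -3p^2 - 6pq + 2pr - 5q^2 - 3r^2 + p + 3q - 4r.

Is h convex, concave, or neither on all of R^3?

concave

h is quadratic, so its Hessian is the constant matrix H = [[-6, -6, 2], [-6, -10, 0], [2, 0, -6]].
Leading principal minors: -6, 24, -104.
Signs alternate −, +, − ⇒ H ≺ 0 ⇒ concave.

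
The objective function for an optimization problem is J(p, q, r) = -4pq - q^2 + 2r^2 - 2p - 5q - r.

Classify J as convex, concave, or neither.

J is quadratic, so its Hessian is the constant matrix H = [[0, -4, 0], [-4, -2, 0], [0, 0, 4]].
Leading principal minors: 0, -16, -64.
Neither pattern holds ⇒ H is indefinite ⇒ neither convex nor concave.

neither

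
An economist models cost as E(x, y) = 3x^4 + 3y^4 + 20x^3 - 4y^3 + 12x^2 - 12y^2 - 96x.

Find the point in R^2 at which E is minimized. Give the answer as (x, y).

(1, 2)

E(x,y) separates as P(x) + Q(y), so its minimum is min P + min Q.
P'(x) = 12(x - 1)(x + 2)(x + 4) vanishes at x ∈ {-4, -2, 1}; Q'(y) = 12y(y - 2)(y + 1) vanishes at y ∈ {-1, 0, 2}.
Local minima of P (where P''>0): P(-4)=64, P(1)=-61. Local minima of Q: Q(-1)=-5, Q(2)=-32.
So the global minimum of E is P(1) + Q(2) = -61 − 32 = -93, attained at (1, 2).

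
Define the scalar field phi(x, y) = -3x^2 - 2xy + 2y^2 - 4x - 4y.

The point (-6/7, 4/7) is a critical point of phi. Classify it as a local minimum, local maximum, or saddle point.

The Hessian of phi is constant: H = [[-6, -2], [-2, 4]].
det(H) = (-6)·4 − (-2)² = -28.
Since det(H) < 0, H is indefinite and the critical point is a saddle point.

saddle point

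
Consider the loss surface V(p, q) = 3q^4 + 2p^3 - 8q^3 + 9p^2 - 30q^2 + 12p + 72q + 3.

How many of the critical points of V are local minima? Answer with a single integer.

2

V separates as a function of p plus a function of q, so ∇V=0 decouples.
∂V/∂p = 6(p + 1)(p + 2) = 0 at p ∈ {-2, -1}; ∂V/∂q = 12(q - 3)(q - 1)(q + 2) = 0 at q ∈ {-2, 1, 3}.
The Hessian is diagonal: diag(V_pp, V_qq). Second derivatives: V_pp(-2)=-6, V_pp(-1)=6; V_qq(-2)=180, V_qq(1)=-72, V_qq(3)=120.
Local minima occur where both diagonal entries positive: (-1, -2), (-1, 3). Count: 2.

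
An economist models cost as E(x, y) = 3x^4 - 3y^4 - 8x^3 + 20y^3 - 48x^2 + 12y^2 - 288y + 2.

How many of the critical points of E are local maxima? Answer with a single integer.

2

E separates as a function of x plus a function of y, so ∇E=0 decouples.
∂E/∂x = 12x(x - 4)(x + 2) = 0 at x ∈ {-2, 0, 4}; ∂E/∂y = -12(y - 4)(y - 3)(y + 2) = 0 at y ∈ {-2, 3, 4}.
The Hessian is diagonal: diag(E_xx, E_yy). Second derivatives: E_xx(-2)=144, E_xx(0)=-96, E_xx(4)=288; E_yy(-2)=-360, E_yy(3)=60, E_yy(4)=-72.
Local maxima occur where both diagonal entries negative: (0, -2), (0, 4). Count: 2.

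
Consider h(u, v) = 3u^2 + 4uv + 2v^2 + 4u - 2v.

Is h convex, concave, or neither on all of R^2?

convex

h is quadratic, so its Hessian is the constant matrix H = [[6, 4], [4, 4]].
det(H) = 8, tr(H) = 10.
det(H) > 0 and tr(H) > 0, so H is positive definite everywhere: convex.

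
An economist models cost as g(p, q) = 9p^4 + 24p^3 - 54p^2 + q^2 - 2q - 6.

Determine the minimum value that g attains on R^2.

-412

g(p,q) separates as A(p) + B(q) − 6, so its minimum is min A + min B − 6.
A'(p) = 36p(p - 1)(p + 3) vanishes at p ∈ {-3, 0, 1}; B'(q) = 2q - 2 vanishes at q ∈ {1}.
Local minima of A (where A''>0): A(-3)=-405, A(1)=-21. Local minima of B: B(1)=-1.
So the global minimum of g is A(-3) + B(1) − 6 = -405 − 1 − 6 = -412, attained at (-3, 1).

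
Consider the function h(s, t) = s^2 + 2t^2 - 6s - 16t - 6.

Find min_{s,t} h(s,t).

-47

h(s,t) separates as P(s) + Q(t) − 6, so its minimum is min P + min Q − 6.
P'(s) = 2s - 6 vanishes at s ∈ {3}; Q'(t) = 4(t - 4) vanishes at t ∈ {4}.
Local minima of P (where P''>0): P(3)=-9. Local minima of Q: Q(4)=-32.
So the global minimum of h is P(3) + Q(4) − 6 = -9 − 32 − 6 = -47, attained at (3, 4).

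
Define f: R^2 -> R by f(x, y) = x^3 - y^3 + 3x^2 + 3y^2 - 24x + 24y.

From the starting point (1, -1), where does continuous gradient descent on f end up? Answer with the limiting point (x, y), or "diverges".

f is separable, so gradient descent decouples: x follows -∂f/∂x, y follows -∂f/∂y.
∂f/∂x = 3(x - 2)(x + 4); at x=1 this is -15, so x increases.
∂f/∂y = -3(y - 4)(y + 2); at y=-1 this is 15, so y decreases.
x converges to its nearest critical value 2 (a local min of the x-part); y converges to -2. The iterate converges to (2, -2).

(2, -2)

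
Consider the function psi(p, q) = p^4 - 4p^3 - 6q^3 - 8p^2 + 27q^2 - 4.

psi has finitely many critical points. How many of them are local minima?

2

psi separates as a function of p plus a function of q, so ∇psi=0 decouples.
∂psi/∂p = 4p(p - 4)(p + 1) = 0 at p ∈ {-1, 0, 4}; ∂psi/∂q = -18q(q - 3) = 0 at q ∈ {0, 3}.
The Hessian is diagonal: diag(psi_pp, psi_qq). Second derivatives: psi_pp(-1)=20, psi_pp(0)=-16, psi_pp(4)=80; psi_qq(0)=54, psi_qq(3)=-54.
Local minima occur where both diagonal entries positive: (-1, 0), (4, 0). Count: 2.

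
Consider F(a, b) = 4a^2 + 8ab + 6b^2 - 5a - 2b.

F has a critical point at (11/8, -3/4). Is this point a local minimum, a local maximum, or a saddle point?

The Hessian of F is constant: H = [[8, 8], [8, 12]].
det(H) = 8·12 − 8² = 32.
det(H) > 0 and tr(H) = 20 > 0, so H is positive definite and the point is a local minimum.

local minimum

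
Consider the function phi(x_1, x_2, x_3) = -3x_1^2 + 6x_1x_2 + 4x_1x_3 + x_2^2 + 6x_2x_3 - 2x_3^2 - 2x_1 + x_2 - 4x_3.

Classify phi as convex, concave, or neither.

phi is quadratic, so its Hessian is the constant matrix H = [[-6, 6, 4], [6, 2, 6], [4, 6, -4]].
Leading principal minors: -6, -48, 664.
Neither pattern holds ⇒ H is indefinite ⇒ neither convex nor concave.

neither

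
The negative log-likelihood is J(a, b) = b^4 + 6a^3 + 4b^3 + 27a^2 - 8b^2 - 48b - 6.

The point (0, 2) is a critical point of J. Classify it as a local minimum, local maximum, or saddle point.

The mixed partial ∂²J/∂a∂b is 0, so the Hessian at any point is diag(J_aa, J_bb) = diag(18(2a + 3), 4(3b^2 + 6b - 4)).
At (0, 2): H = diag(54, 80).
Both eigenvalues are positive, so H is positive definite: a local minimum.

local minimum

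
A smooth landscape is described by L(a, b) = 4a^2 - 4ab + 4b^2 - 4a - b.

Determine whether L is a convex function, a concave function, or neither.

L is quadratic, so its Hessian is the constant matrix H = [[8, -4], [-4, 8]].
det(H) = 48, tr(H) = 16.
det(H) > 0 and tr(H) > 0, so H is positive definite everywhere: convex.

convex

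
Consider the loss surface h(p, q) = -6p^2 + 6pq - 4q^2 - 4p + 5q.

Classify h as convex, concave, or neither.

concave

h is quadratic, so its Hessian is the constant matrix H = [[-12, 6], [6, -8]].
det(H) = 60, tr(H) = -20.
det(H) > 0 and tr(H) < 0, so H is negative definite everywhere: concave.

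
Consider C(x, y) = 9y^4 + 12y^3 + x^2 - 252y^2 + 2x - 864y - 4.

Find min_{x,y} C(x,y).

-4421

C(x,y) separates as P(x) + Q(y) − 4, so its minimum is min P + min Q − 4.
P'(x) = 2x + 2 vanishes at x ∈ {-1}; Q'(y) = 36(y - 4)(y + 2)(y + 3) vanishes at y ∈ {-3, -2, 4}.
Local minima of P (where P''>0): P(-1)=-1. Local minima of Q: Q(-3)=729, Q(4)=-4416.
So the global minimum of C is P(-1) + Q(4) − 4 = -1 − 4416 − 4 = -4421, attained at (-1, 4).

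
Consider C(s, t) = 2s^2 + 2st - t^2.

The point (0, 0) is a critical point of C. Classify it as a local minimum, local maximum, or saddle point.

The Hessian of C is constant: H = [[4, 2], [2, -2]].
det(H) = 4·(-2) − 2² = -12.
Since det(H) < 0, H is indefinite and the critical point is a saddle point.

saddle point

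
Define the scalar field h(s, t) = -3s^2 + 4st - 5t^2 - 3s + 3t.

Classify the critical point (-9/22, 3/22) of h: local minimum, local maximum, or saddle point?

The Hessian of h is constant: H = [[-6, 4], [4, -10]].
det(H) = (-6)·(-10) − 4² = 44.
det(H) > 0 and tr(H) = -16 < 0, so H is negative definite and the point is a local maximum.

local maximum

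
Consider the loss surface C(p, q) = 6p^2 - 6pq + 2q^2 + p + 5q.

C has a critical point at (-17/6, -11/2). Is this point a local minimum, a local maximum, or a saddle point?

The Hessian of C is constant: H = [[12, -6], [-6, 4]].
det(H) = 12·4 − (-6)² = 12.
det(H) > 0 and tr(H) = 16 > 0, so H is positive definite and the point is a local minimum.

local minimum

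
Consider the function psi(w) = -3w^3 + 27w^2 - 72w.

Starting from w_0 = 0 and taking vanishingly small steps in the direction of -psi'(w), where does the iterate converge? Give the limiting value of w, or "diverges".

2

psi'(w) = -9(w - 4)(w - 2), so psi'(0) = -72.
Gradient descent moves in the -psi' direction, i.e. w is increasing.
The nearest critical point in that direction is w = 2, where psi'' = 18 > 0 (a local minimum). The iterate converges there.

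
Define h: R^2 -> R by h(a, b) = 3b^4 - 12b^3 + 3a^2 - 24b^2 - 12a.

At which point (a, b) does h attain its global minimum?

(2, 4)

h(a,b) separates as P(a) + Q(b), so its minimum is min P + min Q.
P'(a) = 6a - 12 vanishes at a ∈ {2}; Q'(b) = 12b(b - 4)(b + 1) vanishes at b ∈ {-1, 0, 4}.
Local minima of P (where P''>0): P(2)=-12. Local minima of Q: Q(-1)=-9, Q(4)=-384.
So the global minimum of h is P(2) + Q(4) = -12 − 384 = -396, attained at (2, 4).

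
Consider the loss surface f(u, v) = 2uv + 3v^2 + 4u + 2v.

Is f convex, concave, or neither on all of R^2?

f is quadratic, so its Hessian is the constant matrix H = [[0, 2], [2, 6]].
det(H) = -4, tr(H) = 6.
det(H) < 0, so H is indefinite: neither convex nor concave.

neither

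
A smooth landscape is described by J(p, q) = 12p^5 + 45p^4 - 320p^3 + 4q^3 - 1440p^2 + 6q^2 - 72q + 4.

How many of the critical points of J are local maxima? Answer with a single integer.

J separates as a function of p plus a function of q, so ∇J=0 decouples.
∂J/∂p = 60p(p - 4)(p + 3)(p + 4) = 0 at p ∈ {-4, -3, 0, 4}; ∂J/∂q = 12(q - 2)(q + 3) = 0 at q ∈ {-3, 2}.
The Hessian is diagonal: diag(J_pp, J_qq). Second derivatives: J_pp(-4)=-1920, J_pp(-3)=1260, J_pp(0)=-2880, J_pp(4)=13440; J_qq(-3)=-60, J_qq(2)=60.
Local maxima occur where both diagonal entries negative: (-4, -3), (0, -3). Count: 2.

2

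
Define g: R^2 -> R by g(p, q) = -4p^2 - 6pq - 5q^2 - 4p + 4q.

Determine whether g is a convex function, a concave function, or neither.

concave

g is quadratic, so its Hessian is the constant matrix H = [[-8, -6], [-6, -10]].
det(H) = 44, tr(H) = -18.
det(H) > 0 and tr(H) < 0, so H is negative definite everywhere: concave.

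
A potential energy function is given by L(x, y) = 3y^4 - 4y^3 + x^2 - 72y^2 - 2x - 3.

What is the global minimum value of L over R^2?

L(x,y) separates as P(x) + Q(y) − 3, so its minimum is min P + min Q − 3.
P'(x) = 2x - 2 vanishes at x ∈ {1}; Q'(y) = 12y(y - 4)(y + 3) vanishes at y ∈ {-3, 0, 4}.
Local minima of P (where P''>0): P(1)=-1. Local minima of Q: Q(-3)=-297, Q(4)=-640.
So the global minimum of L is P(1) + Q(4) − 3 = -1 − 640 − 3 = -644, attained at (1, 4).

-644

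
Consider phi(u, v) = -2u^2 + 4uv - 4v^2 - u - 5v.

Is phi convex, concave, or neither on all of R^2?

phi is quadratic, so its Hessian is the constant matrix H = [[-4, 4], [4, -8]].
det(H) = 16, tr(H) = -12.
det(H) > 0 and tr(H) < 0, so H is negative definite everywhere: concave.

concave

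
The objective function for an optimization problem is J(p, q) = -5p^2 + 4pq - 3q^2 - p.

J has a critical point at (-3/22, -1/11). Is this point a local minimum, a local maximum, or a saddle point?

local maximum

The Hessian of J is constant: H = [[-10, 4], [4, -6]].
det(H) = (-10)·(-6) − 4² = 44.
det(H) > 0 and tr(H) = -16 < 0, so H is negative definite and the point is a local maximum.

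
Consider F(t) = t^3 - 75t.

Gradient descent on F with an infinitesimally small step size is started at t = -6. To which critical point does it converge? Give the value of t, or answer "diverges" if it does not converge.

F'(t) = 3(t - 5)(t + 5), so F'(-6) = 33.
Gradient descent moves in the -F' direction, i.e. t is decreasing.
There is no critical point below t=-6, and F' keeps the same sign, so the iterate runs off to −∞.

diverges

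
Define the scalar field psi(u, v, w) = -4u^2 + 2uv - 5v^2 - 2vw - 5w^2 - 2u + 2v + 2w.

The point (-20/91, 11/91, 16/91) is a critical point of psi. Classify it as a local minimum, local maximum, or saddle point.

local maximum

The Hessian is constant: H = [[-8, 2, 0], [2, -10, -2], [0, -2, -10]].
Leading principal minors: Δ₁ = -8, Δ₂ = 76, Δ₃ = -728.
The minors alternate sign starting negative (−, +, −), so H is negative definite: a local maximum.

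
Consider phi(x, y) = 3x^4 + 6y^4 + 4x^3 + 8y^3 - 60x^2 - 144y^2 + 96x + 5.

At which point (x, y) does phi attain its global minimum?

phi(x,y) separates as P(x) + Q(y) + 5, so its minimum is min P + min Q + 5.
P'(x) = 12(x - 2)(x - 1)(x + 4) vanishes at x ∈ {-4, 1, 2}; Q'(y) = 24y(y - 3)(y + 4) vanishes at y ∈ {-4, 0, 3}.
Local minima of P (where P''>0): P(-4)=-832, P(2)=32. Local minima of Q: Q(-4)=-1280, Q(3)=-594.
So the global minimum of phi is P(-4) + Q(-4) + 5 = -832 − 1280 + 5 = -2107, attained at (-4, -4).

(-4, -4)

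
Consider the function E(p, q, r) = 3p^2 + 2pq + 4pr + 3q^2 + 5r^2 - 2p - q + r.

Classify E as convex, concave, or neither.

convex

E is quadratic, so its Hessian is the constant matrix H = [[6, 2, 4], [2, 6, 0], [4, 0, 10]].
Leading principal minors: 6, 32, 224.
All positive ⇒ H ≻ 0 ⇒ convex.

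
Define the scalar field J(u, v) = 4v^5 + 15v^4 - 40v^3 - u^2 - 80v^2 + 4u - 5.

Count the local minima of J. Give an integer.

J separates as a function of u plus a function of v, so ∇J=0 decouples.
∂J/∂u = -2(u - 2) = 0 at u ∈ {2}; ∂J/∂v = 20v(v - 2)(v + 1)(v + 4) = 0 at v ∈ {-4, -1, 0, 2}.
The Hessian is diagonal: diag(J_uu, J_vv). Second derivatives: J_uu(2)=-2; J_vv(-4)=-1440, J_vv(-1)=180, J_vv(0)=-160, J_vv(2)=720.
Local minima occur where both diagonal entries positive: none. Count: 0.

0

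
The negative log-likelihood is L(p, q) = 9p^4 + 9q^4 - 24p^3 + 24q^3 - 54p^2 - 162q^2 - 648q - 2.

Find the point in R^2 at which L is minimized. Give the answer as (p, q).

(3, 3)

L(p,q) separates as A(p) + B(q) − 2, so its minimum is min A + min B − 2.
A'(p) = 36p(p - 3)(p + 1) vanishes at p ∈ {-1, 0, 3}; B'(q) = 36(q - 3)(q + 2)(q + 3) vanishes at q ∈ {-3, -2, 3}.
Local minima of A (where A''>0): A(-1)=-21, A(3)=-405. Local minima of B: B(-3)=567, B(3)=-2025.
So the global minimum of L is A(3) + B(3) − 2 = -405 − 2025 − 2 = -2432, attained at (3, 3).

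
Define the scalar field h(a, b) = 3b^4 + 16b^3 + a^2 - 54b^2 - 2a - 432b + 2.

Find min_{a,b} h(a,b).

-1106

h(a,b) separates as P(a) + Q(b) + 2, so its minimum is min P + min Q + 2.
P'(a) = 2a - 2 vanishes at a ∈ {1}; Q'(b) = 12(b - 3)(b + 3)(b + 4) vanishes at b ∈ {-4, -3, 3}.
Local minima of P (where P''>0): P(1)=-1. Local minima of Q: Q(-4)=608, Q(3)=-1107.
So the global minimum of h is P(1) + Q(3) + 2 = -1 − 1107 + 2 = -1106, attained at (1, 3).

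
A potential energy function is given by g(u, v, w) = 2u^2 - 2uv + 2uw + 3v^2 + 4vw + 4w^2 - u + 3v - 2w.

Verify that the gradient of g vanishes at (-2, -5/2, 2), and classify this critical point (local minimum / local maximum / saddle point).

∇g = (4u - 2v + 2w - 1, -2u + 6v + 4w + 3, 2u + 4v + 8w - 2); substituting (-2, -5/2, 2) gives ∇g = (0, 0, 0), so (-2, -5/2, 2) is indeed a critical point.
The Hessian is constant: H = [[4, -2, 2], [-2, 6, 4], [2, 4, 8]].
Leading principal minors: Δ₁ = 4, Δ₂ = 20, Δ₃ = 40.
All leading minors are positive, so H is positive definite: a local minimum.

local minimum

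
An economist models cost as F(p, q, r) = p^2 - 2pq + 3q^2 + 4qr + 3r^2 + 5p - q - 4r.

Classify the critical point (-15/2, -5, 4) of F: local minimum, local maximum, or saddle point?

The Hessian is constant: H = [[2, -2, 0], [-2, 6, 4], [0, 4, 6]].
Leading principal minors: Δ₁ = 2, Δ₂ = 8, Δ₃ = 16.
All leading minors are positive, so H is positive definite: a local minimum.

local minimum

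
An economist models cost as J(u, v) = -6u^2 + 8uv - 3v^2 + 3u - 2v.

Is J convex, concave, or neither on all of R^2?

J is quadratic, so its Hessian is the constant matrix H = [[-12, 8], [8, -6]].
det(H) = 8, tr(H) = -18.
det(H) > 0 and tr(H) < 0, so H is negative definite everywhere: concave.

concave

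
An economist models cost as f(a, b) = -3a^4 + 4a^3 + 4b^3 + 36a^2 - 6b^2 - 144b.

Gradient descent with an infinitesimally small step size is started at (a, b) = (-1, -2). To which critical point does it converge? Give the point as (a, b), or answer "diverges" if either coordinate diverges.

(0, 4)

f is separable, so gradient descent decouples: a follows -∂f/∂a, b follows -∂f/∂b.
∂f/∂a = -12a(a - 3)(a + 2); at a=-1 this is -48, so a increases.
∂f/∂b = 12(b - 4)(b + 3); at b=-2 this is -72, so b increases.
a converges to its nearest critical value 0 (a local min of the a-part); b converges to 4. The iterate converges to (0, 4).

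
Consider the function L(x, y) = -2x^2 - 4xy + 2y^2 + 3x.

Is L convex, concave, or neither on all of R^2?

L is quadratic, so its Hessian is the constant matrix H = [[-4, -4], [-4, 4]].
det(H) = -32, tr(H) = 0.
det(H) < 0, so H is indefinite: neither convex nor concave.

neither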